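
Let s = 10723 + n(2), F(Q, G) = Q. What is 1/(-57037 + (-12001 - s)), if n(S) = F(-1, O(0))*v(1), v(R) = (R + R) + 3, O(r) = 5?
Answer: -1/79756 ≈ -1.2538e-5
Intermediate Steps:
v(R) = 3 + 2*R (v(R) = 2*R + 3 = 3 + 2*R)
n(S) = -5 (n(S) = -(3 + 2*1) = -(3 + 2) = -1*5 = -5)
s = 10718 (s = 10723 - 5 = 10718)
1/(-57037 + (-12001 - s)) = 1/(-57037 + (-12001 - 1*10718)) = 1/(-57037 + (-12001 - 10718)) = 1/(-57037 - 22719) = 1/(-79756) = -1/79756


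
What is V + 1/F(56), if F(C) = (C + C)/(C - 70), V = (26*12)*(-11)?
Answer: -27457/8 ≈ -3432.1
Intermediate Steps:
V = -3432 (V = 312*(-11) = -3432)
F(C) = 2*C/(-70 + C) (F(C) = (2*C)/(-70 + C) = 2*C/(-70 + C))
V + 1/F(56) = -3432 + 1/(2*56/(-70 + 56)) = -3432 + 1/(2*56/(-14)) = -3432 + 1/(2*56*(-1/14)) = -3432 + 1/(-8) = -3432 - 1/8 = -27457/8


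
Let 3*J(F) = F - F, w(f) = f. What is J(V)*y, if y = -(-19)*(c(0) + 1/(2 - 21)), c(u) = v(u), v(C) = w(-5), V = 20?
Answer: 0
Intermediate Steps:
v(C) = -5
J(F) = 0 (J(F) = (F - F)/3 = (1/3)*0 = 0)
c(u) = -5
y = -96 (y = -(-19)*(-5 + 1/(2 - 21)) = -(-19)*(-5 + 1/(-19)) = -(-19)*(-5 - 1/19) = -(-19)*(-96)/19 = -1*96 = -96)
J(V)*y = 0*(-96) = 0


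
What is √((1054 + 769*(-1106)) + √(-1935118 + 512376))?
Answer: √(-849460 + I*√1422742) ≈ 0.647 + 921.66*I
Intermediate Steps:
√((1054 + 769*(-1106)) + √(-1935118 + 512376)) = √((1054 - 850514) + √(-1422742)) = √(-849460 + I*√1422742)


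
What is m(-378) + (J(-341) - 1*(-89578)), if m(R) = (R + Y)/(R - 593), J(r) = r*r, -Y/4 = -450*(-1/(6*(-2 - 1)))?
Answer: 199889367/971 ≈ 2.0586e+5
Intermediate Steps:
Y = 100 (Y = -(-1800)/((-6*(-2 - 1))) = -(-1800)/((-6*(-3))) = -(-1800)/18 = -4*(-25) = 100)
J(r) = r²
m(R) = (100 + R)/(-593 + R) (m(R) = (R + 100)/(R - 593) = (100 + R)/(-593 + R))
m(-378) + (J(-341) - 1*(-89578)) = (100 - 378)/(-593 - 378) + ((-341)² - 1*(-89578)) = -278/(-971) + (116281 + 89578) = -1/971*(-278) + 205859 = 278/971 + 205859 = 199889367/971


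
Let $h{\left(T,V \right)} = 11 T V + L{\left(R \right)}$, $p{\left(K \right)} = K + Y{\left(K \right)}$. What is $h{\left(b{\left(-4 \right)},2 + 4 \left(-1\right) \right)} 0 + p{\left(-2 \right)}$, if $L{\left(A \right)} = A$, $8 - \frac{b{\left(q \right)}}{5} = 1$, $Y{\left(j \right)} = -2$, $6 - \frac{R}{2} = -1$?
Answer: $-4$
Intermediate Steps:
$R = 14$ ($R = 12 - -2 = 12 + 2 = 14$)
$b{\left(q \right)} = 35$ ($b{\left(q \right)} = 40 - 5 = 35$)
$p{\left(K \right)} = -2 + K$ ($p{\left(K \right)} = K - 2 = -2 + K$)
$h{\left(T,V \right)} = 14 + 11 T V$ ($h{\left(T,V \right)} = 11 T V + 14 = 14 + 11 T V$)
$h{\left(b{\left(-4 \right)},2 + 4 \left(-1\right) \right)} 0 + p{\left(-2 \right)} = \left(14 + 11 \cdot 35 \left(2 + 4 \left(-1\right)\right)\right) 0 - 4 = \left(14 + 11 \cdot 35 \left(2 - 4\right)\right) 0 - 4 = \left(14 + 11 \cdot 35 \left(-2\right)\right) 0 - 4 = \left(14 - 770\right) 0 - 4 = \left(-756\right) 0 - 4 = 0 - 4 = -4$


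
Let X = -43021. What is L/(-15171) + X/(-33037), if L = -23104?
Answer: 1415958439/501204327 ≈ 2.8251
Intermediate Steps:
L/(-15171) + X/(-33037) = -23104/(-15171) - 43021/(-33037) = -23104*(-1/15171) - 43021*(-1/33037) = 23104/15171 + 43021/33037 = 1415958439/501204327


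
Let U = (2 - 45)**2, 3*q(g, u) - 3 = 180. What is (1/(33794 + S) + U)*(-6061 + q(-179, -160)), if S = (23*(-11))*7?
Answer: -355263168000/32023 ≈ -1.1094e+7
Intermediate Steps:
q(g, u) = 61 (q(g, u) = 1 + (1/3)*180 = 1 + 60 = 61)
U = 1849 (U = (-43)**2 = 1849)
S = -1771 (S = -253*7 = -1771)
(1/(33794 + S) + U)*(-6061 + q(-179, -160)) = (1/(33794 - 1771) + 1849)*(-6061 + 61) = (1/32023 + 1849)*(-6000) = (59210528/32023)*(-6000) = -355263168000/32023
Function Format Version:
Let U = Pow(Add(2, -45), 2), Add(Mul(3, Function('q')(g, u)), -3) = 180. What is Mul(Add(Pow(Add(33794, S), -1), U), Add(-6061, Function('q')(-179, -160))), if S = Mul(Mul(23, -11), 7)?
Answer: Rational(-355263168000, 32023) ≈ -1.1094e+7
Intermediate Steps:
Function('q')(g, u) = 61 (Function('q')(g, u) = Add(1, Mul(Rational(1, 3), 180)) = Add(1, 60) = 61)
U = 1849 (U = Pow(-43, 2) = 1849)
S = -1771 (S = Mul(-253, 7) = -1771)
Mul(Add(Pow(Add(33794, S), -1), U), Add(-6061, Function('q')(-179, -160))) = Mul(Add(Pow(Add(33794, -1771), -1), 1849), Add(-6061, 61)) = Mul(Add(Pow(32023, -1), 1849), -6000) = Mul(Add(Rational(1, 32023), 1849), -6000) = Mul(Rational(59210528, 32023), -6000) = Rational(-355263168000, 32023)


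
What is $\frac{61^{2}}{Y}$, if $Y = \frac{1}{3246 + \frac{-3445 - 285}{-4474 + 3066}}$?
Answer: $\frac{8510109329}{704} \approx 1.2088 \cdot 10^{7}$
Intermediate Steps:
$Y = \frac{704}{2287049}$ ($Y = \frac{1}{3246 - \frac{3730}{-1408}} = \frac{1}{3246 - - \frac{1865}{704}} = \frac{1}{3246 + \frac{1865}{704}} = \frac{1}{\frac{2287049}{704}} = \frac{704}{2287049} \approx 0.00030782$)
$\frac{61^{2}}{Y} = \frac{61^{2}}{\frac{704}{2287049}} = 3721 \cdot \frac{2287049}{704} = \frac{8510109329}{704}$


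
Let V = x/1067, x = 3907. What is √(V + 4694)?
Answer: √5348236135/1067 ≈ 68.540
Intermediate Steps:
V = 3907/1067 ≈ 3.6617
√(V + 4694) = √(3907/1067 + 4694) = √(5012405/1067) = √5348236135/1067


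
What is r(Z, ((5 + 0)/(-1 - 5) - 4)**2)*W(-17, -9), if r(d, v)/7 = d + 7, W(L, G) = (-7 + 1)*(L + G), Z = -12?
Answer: -5460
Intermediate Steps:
W(L, G) = -6*G - 6*L (W(L, G) = -6*(G + L) = -6*G - 6*L)
r(d, v) = 49 + 7*d (r(d, v) = 7*(d + 7) = 7*(7 + d) = 49 + 7*d)
r(Z, ((5 + 0)/(-1 - 5) - 4)**2)*W(-17, -9) = (49 + 7*(-12))*(-6*(-9) - 6*(-17)) = (49 - 84)*(54 + 102) = -35*156 = -5460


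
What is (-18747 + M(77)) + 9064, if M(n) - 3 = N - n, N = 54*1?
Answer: -9703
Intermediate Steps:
N = 54
M(n) = 57 - n (M(n) = 3 + (54 - n) = 57 - n)
(-18747 + M(77)) + 9064 = (-18747 + (57 - 1*77)) + 9064 = (-18747 + (57 - 77)) + 9064 = (-18747 - 20) + 9064 = -18767 + 9064 = -9703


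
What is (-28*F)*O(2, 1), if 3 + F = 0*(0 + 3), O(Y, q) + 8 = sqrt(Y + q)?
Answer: -672 + 84*sqrt(3) ≈ -526.51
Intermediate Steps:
O(Y, q) = -8 + sqrt(Y + q)
F = -3 (F = -3 + 0*(0 + 3) = -3 + 0*3 = -3 + 0 = -3)
(-28*F)*O(2, 1) = (-28*(-3))*(-8 + sqrt(2 + 1)) = 84*(-8 + sqrt(3)) = -672 + 84*sqrt(3)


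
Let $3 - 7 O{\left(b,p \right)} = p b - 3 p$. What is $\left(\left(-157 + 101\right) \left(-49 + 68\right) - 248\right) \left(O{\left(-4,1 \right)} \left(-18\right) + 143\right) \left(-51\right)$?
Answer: $\frac{54934752}{7} \approx 7.8478 \cdot 10^{6}$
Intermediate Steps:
$O{\left(b,p \right)} = \frac{3}{7} + \frac{3 p}{7} - \frac{b p}{7}$ ($O{\left(b,p \right)} = \frac{3}{7} - \frac{p b - 3 p}{7} = \frac{3}{7} - \frac{b p - 3 p}{7} = \frac{3}{7} - \frac{- 3 p + b p}{7} = \frac{3}{7} - \left(- \frac{3 p}{7} + \frac{b p}{7}\right) = \frac{3}{7} + \frac{3 p}{7} - \frac{b p}{7}$)
$\left(\left(-157 + 101\right) \left(-49 + 68\right) - 248\right) \left(O{\left(-4,1 \right)} \left(-18\right) + 143\right) \left(-51\right) = \left(\left(-157 + 101\right) \left(-49 + 68\right) - 248\right) \left(\left(\frac{3}{7} + \frac{3}{7} \cdot 1 - \left(- \frac{4}{7}\right) 1\right) \left(-18\right) + 143\right) \left(-51\right) = \left(\left(-56\right) 19 - 248\right) \left(\left(\frac{3}{7} + \frac{3}{7} + \frac{4}{7}\right) \left(-18\right) + 143\right) \left(-51\right) = \left(-1064 - 248\right) \left(\frac{10}{7} \left(-18\right) + 143\right) \left(-51\right) = - 1312 \left(- \frac{180}{7} + 143\right) \left(-51\right) = \left(-1312\right) \frac{821}{7} \left(-51\right) = \left(- \frac{1077152}{7}\right) \left(-51\right) = \frac{54934752}{7}$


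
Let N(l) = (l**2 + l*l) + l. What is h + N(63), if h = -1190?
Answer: 6811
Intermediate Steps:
N(l) = l + 2*l**2 (N(l) = (l**2 + l**2) + l = 2*l**2 + l = l + 2*l**2)
h + N(63) = -1190 + 63*(1 + 2*63) = -1190 + 63*(1 + 126) = -1190 + 63*127 = -1190 + 8001 = 6811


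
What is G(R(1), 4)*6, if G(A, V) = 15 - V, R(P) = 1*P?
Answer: 66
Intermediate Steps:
R(P) = P
G(R(1), 4)*6 = (15 - 1*4)*6 = (15 - 4)*6 = 11*6 = 66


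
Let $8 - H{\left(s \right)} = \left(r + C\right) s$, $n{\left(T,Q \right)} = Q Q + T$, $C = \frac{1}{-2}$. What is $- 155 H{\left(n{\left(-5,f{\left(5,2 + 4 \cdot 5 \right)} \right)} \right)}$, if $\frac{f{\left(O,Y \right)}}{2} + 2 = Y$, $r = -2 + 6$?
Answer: $\frac{1728095}{2} \approx 8.6405 \cdot 10^{5}$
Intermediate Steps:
$r = 4$
$C = - \frac{1}{2} \approx -0.5$
$f{\left(O,Y \right)} = -4 + 2 Y$
$n{\left(T,Q \right)} = T + Q^{2}$ ($n{\left(T,Q \right)} = Q^{2} + T = T + Q^{2}$)
$H{\left(s \right)} = 8 - \frac{7 s}{2}$ ($H{\left(s \right)} = 8 - \left(4 - \frac{1}{2}\right) s = 8 - \frac{7 s}{2}$)
$- 155 H{\left(n{\left(-5,f{\left(5,2 + 4 \cdot 5 \right)} \right)} \right)} = - 155 \left(8 - \frac{7 \left(-5 + \left(-4 + 2 \left(2 + 4 \cdot 5\right)\right)^{2}\right)}{2}\right) = - 155 \left(8 - \frac{7 \left(-5 + \left(-4 + 2 \left(2 + 20\right)\right)^{2}\right)}{2}\right) = - 155 \left(8 - \frac{7 \left(-5 + \left(-4 + 2 \cdot 22\right)^{2}\right)}{2}\right) = - 155 \left(8 - \frac{7 \left(-5 + \left(-4 + 44\right)^{2}\right)}{2}\right) = - 155 \left(8 - \frac{7 \left(-5 + 40^{2}\right)}{2}\right) = - 155 \left(8 - \frac{7 \left(-5 + 1600\right)}{2}\right) = - 155 \left(8 - \frac{11165}{2}\right) = \left(-155\right) \left(- \frac{11149}{2}\right) = \frac{1728095}{2}$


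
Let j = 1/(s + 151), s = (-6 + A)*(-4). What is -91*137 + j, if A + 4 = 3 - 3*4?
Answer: -2830008/227 ≈ -12467.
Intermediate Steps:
A = -13 (A = -4 + (3 - 3*4) = -4 + (3 - 12) = -4 - 9 = -13)
s = 76 (s = (-6 - 13)*(-4) = -19*(-4) = 76)
j = 1/227 (j = 1/(76 + 151) = 1/227 ≈ 0.0044053)
-91*137 + j = -91*137 + 1/227 = -12467 + 1/227 = -2830008/227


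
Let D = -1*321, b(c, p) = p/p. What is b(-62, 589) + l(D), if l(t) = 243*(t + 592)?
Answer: 65854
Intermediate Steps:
b(c, p) = 1
D = -321
l(t) = 143856 + 243*t (l(t) = 243*(592 + t) = 143856 + 243*t)
b(-62, 589) + l(D) = 1 + (143856 + 243*(-321)) = 1 + (143856 - 78003) = 1 + 65853 = 65854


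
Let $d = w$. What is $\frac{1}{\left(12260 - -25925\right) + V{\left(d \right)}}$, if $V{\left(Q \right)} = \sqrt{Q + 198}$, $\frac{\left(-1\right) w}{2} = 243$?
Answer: $\frac{38185}{1458094513} - \frac{12 i \sqrt{2}}{1458094513} \approx 2.6188 \cdot 10^{-5} - 1.1639 \cdot 10^{-8} i$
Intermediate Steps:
$w = -486$ ($w = \left(-2\right) 243 = -486$)
$d = -486$
$V{\left(Q \right)} = \sqrt{198 + Q}$
$\frac{1}{\left(12260 - -25925\right) + V{\left(d \right)}} = \frac{1}{\left(12260 - -25925\right) + \sqrt{198 - 486}} = \frac{1}{\left(12260 + 25925\right) + \sqrt{-288}} = \frac{1}{38185 + 12 i \sqrt{2}}$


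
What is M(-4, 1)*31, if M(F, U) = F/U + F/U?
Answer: -248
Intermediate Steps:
M(F, U) = 2*F/U
M(-4, 1)*31 = (2*(-4)/1)*31 = (2*(-4)*1)*31 = -8*31 = -248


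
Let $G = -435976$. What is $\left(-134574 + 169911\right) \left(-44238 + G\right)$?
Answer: $-16969322118$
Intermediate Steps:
$\left(-134574 + 169911\right) \left(-44238 + G\right) = \left(-134574 + 169911\right) \left(-44238 - 435976\right) = 35337 \left(-480214\right) = -16969322118$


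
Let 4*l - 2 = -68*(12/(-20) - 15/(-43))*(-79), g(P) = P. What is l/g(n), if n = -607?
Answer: 144829/261010 ≈ 0.55488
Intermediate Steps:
l = -144829/430 (l = 1/2 + (-68*(12/(-20) - 15/(-43))*(-79))/4 = 1/2 + (-68*(12*(-1/20) - 15*(-1/43))*(-79))/4 = 1/2 + (-68*(-3/5 + 15/43)*(-79))/4 = 1/2 + (-68*(-54/215)*(-79))/4 = 1/2 + ((3672/215)*(-79))/4 = 1/2 + (1/4)*(-290088/215) = 1/2 - 72522/215 = -144829/430 ≈ -336.81)
l/g(n) = -144829/430/(-607) = -144829/430*(-1/607) = 144829/261010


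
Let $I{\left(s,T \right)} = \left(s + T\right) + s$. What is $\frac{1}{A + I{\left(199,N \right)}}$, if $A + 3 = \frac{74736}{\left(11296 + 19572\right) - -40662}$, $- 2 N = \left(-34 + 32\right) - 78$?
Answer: $\frac{35765}{15595143} \approx 0.0022933$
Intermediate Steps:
$N = 40$ ($N = - \frac{\left(-34 + 32\right) - 78}{2} = - \frac{-2 - 78}{2} = \left(- \frac{1}{2}\right) \left(-80\right) = 40$)
$I{\left(s,T \right)} = T + 2 s$ ($I{\left(s,T \right)} = \left(T + s\right) + s = T + 2 s$)
$A = - \frac{69927}{35765}$ ($A = -3 + \frac{74736}{\left(11296 + 19572\right) - -40662} = -3 + \frac{74736}{30868 + 40662} = -3 + \frac{74736}{71530} = -3 + 74736 \cdot \frac{1}{71530} = -3 + \frac{37368}{35765} = - \frac{69927}{35765} \approx -1.9552$)
$\frac{1}{A + I{\left(199,N \right)}} = \frac{1}{- \frac{69927}{35765} + \left(40 + 2 \cdot 199\right)} = \frac{1}{- \frac{69927}{35765} + \left(40 + 398\right)} = \frac{1}{- \frac{69927}{35765} + 438} = \frac{1}{\frac{15595143}{35765}} = \frac{35765}{15595143}$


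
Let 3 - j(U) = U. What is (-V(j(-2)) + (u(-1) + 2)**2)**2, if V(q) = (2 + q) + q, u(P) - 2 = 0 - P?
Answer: 169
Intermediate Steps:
j(U) = 3 - U
u(P) = 2 - P (u(P) = 2 + (0 - P) = 2 - P)
V(q) = 2 + 2*q
(-V(j(-2)) + (u(-1) + 2)**2)**2 = (-(2 + 2*(3 - 1*(-2))) + ((2 - 1*(-1)) + 2)**2)**2 = (-(2 + 2*(3 + 2)) + ((2 + 1) + 2)**2)**2 = (-(2 + 2*5) + (3 + 2)**2)**2 = (-(2 + 10) + 5**2)**2 = (-1*12 + 25)**2 = (-12 + 25)**2 = 13**2 = 169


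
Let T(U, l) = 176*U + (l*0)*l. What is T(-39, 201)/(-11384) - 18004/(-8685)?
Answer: 33071422/12358755 ≈ 2.6759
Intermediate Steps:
T(U, l) = 176*U (T(U, l) = 176*U + 0*l = 176*U + 0 = 176*U)
T(-39, 201)/(-11384) - 18004/(-8685) = (176*(-39))/(-11384) - 18004/(-8685) = -6864*(-1/11384) - 18004*(-1/8685) = 858/1423 + 18004/8685 = 33071422/12358755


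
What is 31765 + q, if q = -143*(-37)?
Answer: 37056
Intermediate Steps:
q = 5291
31765 + q = 31765 + 5291 = 37056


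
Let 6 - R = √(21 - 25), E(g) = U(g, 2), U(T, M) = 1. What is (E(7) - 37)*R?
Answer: -216 + 72*I ≈ -216.0 + 72.0*I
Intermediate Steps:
E(g) = 1
R = 6 - 2*I (R = 6 - √(21 - 25) = 6 - √(-4) = 6 - 2*I ≈ 6.0 - 2.0*I)
(E(7) - 37)*R = (1 - 37)*(6 - 2*I) = -36*(6 - 2*I) = -216 + 72*I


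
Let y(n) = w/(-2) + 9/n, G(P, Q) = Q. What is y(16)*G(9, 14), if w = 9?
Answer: -441/8 ≈ -55.125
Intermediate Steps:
y(n) = -9/2 + 9/n (y(n) = 9/(-2) + 9/n = 9*(-½) + 9/n = -9/2 + 9/n)
y(16)*G(9, 14) = (-9/2 + 9/16)*14 = -63/16*14 = -441/8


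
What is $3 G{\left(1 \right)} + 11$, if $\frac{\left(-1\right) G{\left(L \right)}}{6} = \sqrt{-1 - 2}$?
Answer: $11 - 18 i \sqrt{3} \approx 11.0 - 31.177 i$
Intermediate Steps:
$G{\left(L \right)} = - 6 i \sqrt{3}$ ($G{\left(L \right)} = - 6 \sqrt{-1 - 2} = - 6 \sqrt{-3} = - 6 i \sqrt{3}$)
$3 G{\left(1 \right)} + 11 = 3 \left(- 6 i \sqrt{3}\right) + 11 = - 18 i \sqrt{3} + 11 = 11 - 18 i \sqrt{3}$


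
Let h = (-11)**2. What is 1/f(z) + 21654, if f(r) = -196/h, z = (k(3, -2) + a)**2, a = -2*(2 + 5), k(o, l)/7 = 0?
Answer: 4244063/196 ≈ 21653.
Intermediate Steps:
k(o, l) = 0 (k(o, l) = 7*0 = 0)
h = 121
a = -14 (a = -2*7 = -14)
z = 196 (z = (0 - 14)**2 = (-14)**2 = 196)
f(r) = -196/121
1/f(z) + 21654 = 1/(-196/121) + 21654 = -121/196 + 21654 = 4244063/196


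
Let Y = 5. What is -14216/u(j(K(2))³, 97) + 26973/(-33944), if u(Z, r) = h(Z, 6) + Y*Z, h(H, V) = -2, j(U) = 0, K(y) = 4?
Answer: 241246979/33944 ≈ 7107.2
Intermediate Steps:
u(Z, r) = -2 + 5*Z
-14216/u(j(K(2))³, 97) + 26973/(-33944) = -14216/(-2 + 5*0³) + 26973/(-33944) = -14216/(-2 + 5*0) + 26973*(-1/33944) = -14216/(-2 + 0) - 26973/33944 = -14216/(-2) - 26973/33944 = -14216*(-½) - 26973/33944 = 7108 - 26973/33944 = 241246979/33944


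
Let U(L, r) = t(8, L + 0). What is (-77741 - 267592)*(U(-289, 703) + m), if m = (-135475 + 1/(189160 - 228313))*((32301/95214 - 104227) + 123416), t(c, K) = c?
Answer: 185930488571288797870166/207106319 ≈ 8.9775e+14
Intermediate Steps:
U(L, r) = 8
m = -1615227816137936162/621318957 (m = (-135475 + 1/(-39153))*((32301*(1/95214) - 104227) + 123416) = (-135475 - 1/39153)*((10767/31738 - 104227) + 123416) = -5304252676*(-3307945759/31738 + 123416)/39153 = -5304252676/39153*609031249/31738 = -1615227816137936162/621318957 ≈ -2.5997e+9)
(-77741 - 267592)*(U(-289, 703) + m) = (-77741 - 267592)*(8 - 1615227816137936162/621318957) = -345333*(-1615227811167384506/621318957) = 185930488571288797870166/207106319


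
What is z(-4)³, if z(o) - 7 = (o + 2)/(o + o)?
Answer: 24389/64 ≈ 381.08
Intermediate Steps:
z(o) = 7 + (2 + o)/(2*o) (z(o) = 7 + (o + 2)/(o + o) = 7 + (2 + o)/((2*o)) = 7 + (2 + o)*(1/(2*o)) = 7 + (2 + o)/(2*o))
z(-4)³ = (15/2 + 1/(-4))³ = (15/2 - ¼)³ = (29/4)³ = 24389/64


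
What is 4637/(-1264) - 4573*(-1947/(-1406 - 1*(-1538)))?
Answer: 85254375/1264 ≈ 67448.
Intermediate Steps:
4637/(-1264) - 4573*(-1947/(-1406 - 1*(-1538))) = 4637*(-1/1264) - 4573*(-1947/(-1406 + 1538)) = -4637/1264 - 4573/(132*(-1/1947)) = -4637/1264 - 4573/(-4/59) = -4637/1264 - 4573*(-59/4) = -4637/1264 + 269807/4 = 85254375/1264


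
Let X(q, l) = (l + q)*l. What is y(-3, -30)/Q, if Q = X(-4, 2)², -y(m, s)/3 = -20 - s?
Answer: -15/8 ≈ -1.8750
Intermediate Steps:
X(q, l) = l*(l + q)
y(m, s) = 60 + 3*s (y(m, s) = -3*(-20 - s) = 60 + 3*s)
Q = 16 (Q = (2*(2 - 4))² = (2*(-2))² = (-4)² = 16)
y(-3, -30)/Q = (60 + 3*(-30))/16 = (60 - 90)*(1/16) = -30*1/16 = -15/8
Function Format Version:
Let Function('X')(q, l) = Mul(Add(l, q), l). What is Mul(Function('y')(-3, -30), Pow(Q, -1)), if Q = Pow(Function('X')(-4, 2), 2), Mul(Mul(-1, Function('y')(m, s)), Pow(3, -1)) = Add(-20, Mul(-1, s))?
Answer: Rational(-15, 8) ≈ -1.8750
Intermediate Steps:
Function('X')(q, l) = Mul(l, Add(l, q))
Function('y')(m, s) = Add(60, Mul(3, s)) (Function('y')(m, s) = Mul(-3, Add(-20, Mul(-1, s))) = Add(60, Mul(3, s)))
Q = 16 (Q = Pow(Mul(2, Add(2, -4)), 2) = Pow(Mul(2, -2), 2) = Pow(-4, 2) = 16)
Mul(Function('y')(-3, -30), Pow(Q, -1)) = Mul(Add(60, Mul(3, -30)), Pow(16, -1)) = Mul(Add(60, -90), Rational(1, 16)) = Mul(-30, Rational(1, 16)) = Rational(-15, 8)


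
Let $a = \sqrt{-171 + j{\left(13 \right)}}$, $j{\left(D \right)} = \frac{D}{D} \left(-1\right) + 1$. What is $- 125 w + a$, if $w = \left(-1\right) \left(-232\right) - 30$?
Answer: $-25250 + 3 i \sqrt{19} \approx -25250.0 + 13.077 i$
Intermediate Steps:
$w = 202$ ($w = 232 - 30 = 202$)
$j{\left(D \right)} = 0$ ($j{\left(D \right)} = 1 \left(-1\right) + 1 = -1 + 1 = 0$)
$a = 3 i \sqrt{19}$ ($a = \sqrt{-171 + 0} = \sqrt{-171} = 3 i \sqrt{19} \approx 13.077 i$)
$- 125 w + a = \left(-125\right) 202 + 3 i \sqrt{19} = -25250 + 3 i \sqrt{19}$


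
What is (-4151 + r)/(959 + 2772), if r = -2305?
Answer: -6456/3731 ≈ -1.7304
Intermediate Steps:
(-4151 + r)/(959 + 2772) = (-4151 - 2305)/(959 + 2772) = -6456/3731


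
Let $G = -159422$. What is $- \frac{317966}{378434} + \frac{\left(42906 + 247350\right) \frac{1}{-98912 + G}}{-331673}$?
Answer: $- \frac{6810996054975577}{8106284549685847} \approx -0.84021$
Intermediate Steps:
$- \frac{317966}{378434} + \frac{\left(42906 + 247350\right) \frac{1}{-98912 + G}}{-331673} = - \frac{317966}{378434} + \frac{\left(42906 + 247350\right) \frac{1}{-98912 - 159422}}{-331673} = \left(-317966\right) \frac{1}{378434} + \frac{290256}{-258334} \left(- \frac{1}{331673}\right) = - \frac{158983}{189217} + 290256 \left(- \frac{1}{258334}\right) \left(- \frac{1}{331673}\right) = - \frac{158983}{189217} - - \frac{145128}{42841206391} = - \frac{158983}{189217} + \frac{145128}{42841206391} = - \frac{6810996054975577}{8106284549685847}$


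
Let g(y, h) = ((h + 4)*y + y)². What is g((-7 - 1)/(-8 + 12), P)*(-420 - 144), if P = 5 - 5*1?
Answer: -56400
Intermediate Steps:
P = 0 (P = 5 - 5 = 0)
g(y, h) = (y + y*(4 + h))² (g(y, h) = ((4 + h)*y + y)² = (y*(4 + h) + y)² = (y + y*(4 + h))²)
g((-7 - 1)/(-8 + 12), P)*(-420 - 144) = (((-7 - 1)/(-8 + 12))²*(5 + 0)²)*(-420 - 144) = ((-8/4)²*5²)*(-564) = ((-8*¼)²*25)*(-564) = ((-2)²*25)*(-564) = (4*25)*(-564) = 100*(-564) = -56400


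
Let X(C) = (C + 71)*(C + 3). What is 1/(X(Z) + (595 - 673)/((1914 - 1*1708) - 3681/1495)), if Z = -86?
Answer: 304289/378723195 ≈ 0.00080346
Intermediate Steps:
X(C) = (3 + C)*(71 + C) (X(C) = (71 + C)*(3 + C) = (3 + C)*(71 + C))
1/(X(Z) + (595 - 673)/((1914 - 1*1708) - 3681/1495)) = 1/((213 + (-86)² + 74*(-86)) + (595 - 673)/((1914 - 1*1708) - 3681/1495)) = 1/((213 + 7396 - 6364) - 78/((1914 - 1708) - 3681*1/1495)) = 1/(1245 - 78/(206 - 3681/1495)) = 1/(1245 - 78/304289/1495) = 1/(1245 - 78*1495/304289) = 1/(1245 - 116610/304289) = 1/(378723195/304289) = 304289/378723195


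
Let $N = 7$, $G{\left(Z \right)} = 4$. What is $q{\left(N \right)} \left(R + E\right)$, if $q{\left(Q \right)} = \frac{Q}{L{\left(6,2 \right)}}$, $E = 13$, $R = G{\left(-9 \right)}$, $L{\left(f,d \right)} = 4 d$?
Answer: $\frac{119}{8} \approx 14.875$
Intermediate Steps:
$R = 4$
$q{\left(Q \right)} = \frac{Q}{8}$ ($q{\left(Q \right)} = \frac{Q}{4 \cdot 2} = \frac{Q}{8}$)
$q{\left(N \right)} \left(R + E\right) = \frac{1}{8} \cdot 7 \left(4 + 13\right) = \frac{7}{8} \cdot 17 = \frac{119}{8}$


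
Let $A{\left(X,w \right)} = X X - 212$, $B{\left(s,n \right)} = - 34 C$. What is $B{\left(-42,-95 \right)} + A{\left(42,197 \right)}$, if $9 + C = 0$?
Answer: $1858$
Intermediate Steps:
$C = -9$ ($C = -9 + 0 = -9$)
$B{\left(s,n \right)} = 306$ ($B{\left(s,n \right)} = \left(-34\right) \left(-9\right) = 306$)
$A{\left(X,w \right)} = -212 + X^{2}$ ($A{\left(X,w \right)} = X^{2} - 212 = -212 + X^{2}$)
$B{\left(-42,-95 \right)} + A{\left(42,197 \right)} = 306 - \left(212 - 42^{2}\right) = 306 + \left(-212 + 1764\right) = 306 + 1552 = 1858$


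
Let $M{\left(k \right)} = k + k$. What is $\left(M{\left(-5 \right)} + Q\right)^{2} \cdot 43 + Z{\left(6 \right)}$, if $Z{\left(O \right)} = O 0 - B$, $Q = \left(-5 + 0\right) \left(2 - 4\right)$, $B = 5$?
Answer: $-5$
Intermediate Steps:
$Q = 10$ ($Q = \left(-5\right) \left(-2\right) = 10$)
$M{\left(k \right)} = 2 k$
$Z{\left(O \right)} = -5$ ($Z{\left(O \right)} = O 0 - 5 = 0 - 5 = -5$)
$\left(M{\left(-5 \right)} + Q\right)^{2} \cdot 43 + Z{\left(6 \right)} = \left(2 \left(-5\right) + 10\right)^{2} \cdot 43 - 5 = \left(-10 + 10\right)^{2} \cdot 43 - 5 = 0^{2} \cdot 43 - 5 = 0 \cdot 43 - 5 = 0 - 5 = -5$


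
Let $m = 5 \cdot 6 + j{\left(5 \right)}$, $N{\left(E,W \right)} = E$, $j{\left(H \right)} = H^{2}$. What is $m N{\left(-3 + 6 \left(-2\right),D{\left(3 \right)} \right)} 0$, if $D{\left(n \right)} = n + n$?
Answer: $0$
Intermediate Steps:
$D{\left(n \right)} = 2 n$
$m = 55$ ($m = 5 \cdot 6 + 5^{2} = 30 + 25 = 55$)
$m N{\left(-3 + 6 \left(-2\right),D{\left(3 \right)} \right)} 0 = 55 \left(-3 + 6 \left(-2\right)\right) 0 = 55 \left(-3 - 12\right) 0 = 55 \left(-15\right) 0 = \left(-825\right) 0 = 0$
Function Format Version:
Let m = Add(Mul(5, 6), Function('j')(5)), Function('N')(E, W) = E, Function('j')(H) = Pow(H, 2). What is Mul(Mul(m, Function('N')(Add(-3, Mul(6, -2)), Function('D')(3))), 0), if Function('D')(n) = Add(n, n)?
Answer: 0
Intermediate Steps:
Function('D')(n) = Mul(2, n)
m = 55 (m = Add(Mul(5, 6), Pow(5, 2)) = Add(30, 25) = 55)
Mul(Mul(m, Function('N')(Add(-3, Mul(6, -2)), Function('D')(3))), 0) = Mul(Mul(55, Add(-3, Mul(6, -2))), 0) = Mul(Mul(55, Add(-3, -12)), 0) = Mul(Mul(55, -15), 0) = Mul(-825, 0) = 0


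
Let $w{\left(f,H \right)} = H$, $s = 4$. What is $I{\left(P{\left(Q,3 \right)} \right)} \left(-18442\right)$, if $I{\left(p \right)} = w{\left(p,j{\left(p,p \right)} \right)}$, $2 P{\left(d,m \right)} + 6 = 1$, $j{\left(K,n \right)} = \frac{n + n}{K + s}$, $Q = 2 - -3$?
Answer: $\frac{184420}{3} \approx 61473.0$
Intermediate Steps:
$Q = 5$ ($Q = 2 + 3 = 5$)
$j{\left(K,n \right)} = \frac{2 n}{4 + K}$ ($j{\left(K,n \right)} = \frac{n + n}{K + 4} = \frac{2 n}{4 + K}$)
$P{\left(d,m \right)} = - \frac{5}{2}$ ($P{\left(d,m \right)} = -3 + \frac{1}{2} \cdot 1 = -3 + \frac{1}{2} = - \frac{5}{2}$)
$I{\left(p \right)} = \frac{2 p}{4 + p}$
$I{\left(P{\left(Q,3 \right)} \right)} \left(-18442\right) = 2 \left(- \frac{5}{2}\right) \frac{1}{4 - \frac{5}{2}} \left(-18442\right) = 2 \left(- \frac{5}{2}\right) \frac{1}{\frac{3}{2}} \left(-18442\right) = 2 \left(- \frac{5}{2}\right) \frac{2}{3} \left(-18442\right) = \left(- \frac{10}{3}\right) \left(-18442\right) = \frac{184420}{3}$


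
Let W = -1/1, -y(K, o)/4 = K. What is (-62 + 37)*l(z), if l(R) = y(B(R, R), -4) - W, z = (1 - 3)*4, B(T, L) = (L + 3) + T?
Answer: -1325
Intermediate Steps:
B(T, L) = 3 + L + T (B(T, L) = (3 + L) + T = 3 + L + T)
y(K, o) = -4*K
W = -1 (W = -1*1 = -1)
z = -8 (z = -2*4 = -8)
l(R) = -11 - 8*R (l(R) = -4*(3 + R + R) - 1*(-1) = -4*(3 + 2*R) + 1 = (-12 - 8*R) + 1 = -11 - 8*R)
(-62 + 37)*l(z) = (-62 + 37)*(-11 - 8*(-8)) = -25*(-11 + 64) = -25*53 = -1325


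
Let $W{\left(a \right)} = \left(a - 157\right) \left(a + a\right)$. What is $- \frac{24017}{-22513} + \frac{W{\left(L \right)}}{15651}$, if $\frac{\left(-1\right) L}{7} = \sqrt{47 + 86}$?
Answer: $\frac{14240947}{7496829} + \frac{2198 \sqrt{133}}{15651} \approx 3.5192$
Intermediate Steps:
$L = - 7 \sqrt{133}$ ($L = - 7 \sqrt{47 + 86} = - 7 \sqrt{133} \approx -80.728$)
$W{\left(a \right)} = 2 a \left(-157 + a\right)$ ($W{\left(a \right)} = \left(-157 + a\right) 2 a = 2 a \left(-157 + a\right)$)
$- \frac{24017}{-22513} + \frac{W{\left(L \right)}}{15651} = - \frac{24017}{-22513} + \frac{2 \left(- 7 \sqrt{133}\right) \left(-157 - 7 \sqrt{133}\right)}{15651} = \left(-24017\right) \left(- \frac{1}{22513}\right) + - 14 \sqrt{133} \left(-157 - 7 \sqrt{133}\right) \frac{1}{15651} = \frac{511}{479} - \frac{14 \sqrt{133} \left(-157 - 7 \sqrt{133}\right)}{15651}$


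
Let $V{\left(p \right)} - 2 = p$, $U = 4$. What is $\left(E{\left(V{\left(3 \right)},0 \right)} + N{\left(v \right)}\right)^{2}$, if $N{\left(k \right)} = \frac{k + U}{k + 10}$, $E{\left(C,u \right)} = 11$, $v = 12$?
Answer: $\frac{16641}{121} \approx 137.53$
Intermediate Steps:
$V{\left(p \right)} = 2 + p$
$N{\left(k \right)} = \frac{4 + k}{10 + k}$ ($N{\left(k \right)} = \frac{k + 4}{k + 10} = \frac{4 + k}{10 + k}$)
$\left(E{\left(V{\left(3 \right)},0 \right)} + N{\left(v \right)}\right)^{2} = \left(11 + \frac{4 + 12}{10 + 12}\right)^{2} = \left(11 + \frac{1}{22} \cdot 16\right)^{2} = \left(11 + \frac{8}{11}\right)^{2} = \left(\frac{129}{11}\right)^{2} = \frac{16641}{121}$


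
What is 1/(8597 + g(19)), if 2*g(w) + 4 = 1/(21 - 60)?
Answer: 78/670409 ≈ 0.00011635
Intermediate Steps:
g(w) = -157/78 (g(w) = -2 + 1/(2*(21 - 60)) = -2 + (½)/(-39) = -2 + (½)*(-1/39) = -2 - 1/78 = -157/78)
1/(8597 + g(19)) = 1/(8597 - 157/78) = 1/(670409/78) = 78/670409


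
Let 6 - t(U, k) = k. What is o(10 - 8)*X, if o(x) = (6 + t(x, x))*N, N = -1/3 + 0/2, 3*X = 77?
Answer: -770/9 ≈ -85.556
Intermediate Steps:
X = 77/3 (X = (1/3)*77 = 77/3 ≈ 25.667)
t(U, k) = 6 - k
N = -1/3 (N = -1*1/3 + 0*(1/2) = -1/3 + 0 = -1/3 ≈ -0.33333)
o(x) = -4 + x/3 (o(x) = (6 + (6 - x))*(-1/3) = (12 - x)*(-1/3) = -4 + x/3)
o(10 - 8)*X = (-4 + (10 - 8)/3)*(77/3) = (-4 + (1/3)*2)*(77/3) = (-4 + 2/3)*(77/3) = -10/3*77/3 = -770/9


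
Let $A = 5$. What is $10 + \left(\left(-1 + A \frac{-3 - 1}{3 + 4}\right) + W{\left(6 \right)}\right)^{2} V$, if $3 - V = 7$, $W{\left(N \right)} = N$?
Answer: $- \frac{410}{49} \approx -8.3673$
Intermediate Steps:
$V = -4$ ($V = 3 - 7 = -4$)
$10 + \left(\left(-1 + A \frac{-3 - 1}{3 + 4}\right) + W{\left(6 \right)}\right)^{2} V = 10 + \left(\left(-1 + 5 \frac{-3 - 1}{3 + 4}\right) + 6\right)^{2} \left(-4\right) = 10 + \left(\left(-1 + 5 \left(- \frac{4}{7}\right)\right) + 6\right)^{2} \left(-4\right) = 10 + \left(\left(-1 - \frac{20}{7}\right) + 6\right)^{2} \left(-4\right) = 10 + \left(- \frac{27}{7} + 6\right)^{2} \left(-4\right) = 10 + \left(\frac{15}{7}\right)^{2} \left(-4\right) = 10 + \frac{225}{49} \left(-4\right) = 10 - \frac{900}{49} = - \frac{410}{49}$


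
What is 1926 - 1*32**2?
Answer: 902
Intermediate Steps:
1926 - 1*32**2 = 1926 - 1*1024 = 1926 - 1024 = 902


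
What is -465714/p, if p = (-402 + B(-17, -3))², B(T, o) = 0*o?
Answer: -25873/8978 ≈ -2.8818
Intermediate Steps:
B(T, o) = 0
p = 161604 (p = (-402 + 0)² = (-402)² = 161604)
-465714/p = -465714/161604 = -465714*1/161604 = -25873/8978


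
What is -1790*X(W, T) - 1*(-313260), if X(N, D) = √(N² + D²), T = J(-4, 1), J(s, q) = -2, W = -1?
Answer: 313260 - 1790*√5 ≈ 3.0926e+5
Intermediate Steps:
T = -2
X(N, D) = √(D² + N²)
-1790*X(W, T) - 1*(-313260) = -1790*√((-2)² + (-1)²) - 1*(-313260) = -1790*√(4 + 1) + 313260 = -1790*√5 + 313260 = 313260 - 1790*√5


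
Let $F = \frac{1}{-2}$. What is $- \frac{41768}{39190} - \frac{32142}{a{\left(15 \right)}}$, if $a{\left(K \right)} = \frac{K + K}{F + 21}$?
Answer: $- \frac{860799171}{39190} \approx -21965.0$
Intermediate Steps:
$F = - \frac{1}{2} \approx -0.5$
$a{\left(K \right)} = \frac{4 K}{41}$ ($a{\left(K \right)} = \frac{K + K}{- \frac{1}{2} + 21} = \frac{2 K}{\frac{41}{2}} = 2 K \frac{2}{41} = \frac{4 K}{41}$)
$- \frac{41768}{39190} - \frac{32142}{a{\left(15 \right)}} = - \frac{41768}{39190} - \frac{32142}{\frac{4}{41} \cdot 15} = \left(-41768\right) \frac{1}{39190} - \frac{32142}{\frac{60}{41}} = - \frac{20884}{19595} - \frac{219637}{10} = - \frac{860799171}{39190}$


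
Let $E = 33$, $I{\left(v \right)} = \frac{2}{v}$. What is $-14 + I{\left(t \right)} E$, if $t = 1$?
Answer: $52$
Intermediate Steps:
$-14 + I{\left(t \right)} E = -14 + \frac{2}{1} \cdot 33 = -14 + 2 \cdot 1 \cdot 33 = -14 + 2 \cdot 33 = -14 + 66 = 52$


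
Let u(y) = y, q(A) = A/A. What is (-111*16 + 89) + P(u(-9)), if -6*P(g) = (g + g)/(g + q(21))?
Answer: -13499/8 ≈ -1687.4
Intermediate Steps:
q(A) = 1
P(g) = -g/(3*(1 + g)) (P(g) = -(g + g)/(6*(g + 1)) = -2*g/(6*(1 + g)) = -g/(3*(1 + g)))
(-111*16 + 89) + P(u(-9)) = (-111*16 + 89) - 1*(-9)/(3 + 3*(-9)) = (-1776 + 89) - 1*(-9)/(3 - 27) = -1687 - 1*(-9)/(-24) = -1687 - 1*(-9)*(-1/24) = -1687 - 3/8 = -13499/8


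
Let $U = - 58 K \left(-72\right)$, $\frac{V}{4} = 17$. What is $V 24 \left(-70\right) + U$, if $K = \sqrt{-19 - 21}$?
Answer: $-114240 + 8352 i \sqrt{10} \approx -1.1424 \cdot 10^{5} + 26411.0 i$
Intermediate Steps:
$V = 68$ ($V = 4 \cdot 17 = 68$)
$K = 2 i \sqrt{10}$ ($K = \sqrt{-40} = 2 i \sqrt{10} \approx 6.3246 i$)
$U = 8352 i \sqrt{10}$ ($U = - 58 \cdot 2 i \sqrt{10} \left(-72\right) = - 116 i \sqrt{10} \left(-72\right) = 8352 i \sqrt{10} \approx 26411.0 i$)
$V 24 \left(-70\right) + U = 68 \cdot 24 \left(-70\right) + 8352 i \sqrt{10} = 1632 \left(-70\right) + 8352 i \sqrt{10} = -114240 + 8352 i \sqrt{10}$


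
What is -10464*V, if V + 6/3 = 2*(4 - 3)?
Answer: 0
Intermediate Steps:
V = 0 (V = -2 + 2*(4 - 3) = -2 + 2*1 = -2 + 2 = 0)
-10464*V = -10464*0 = 0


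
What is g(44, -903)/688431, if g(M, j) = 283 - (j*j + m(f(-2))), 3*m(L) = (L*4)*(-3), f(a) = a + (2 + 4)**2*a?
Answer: -28118/23739 ≈ -1.1845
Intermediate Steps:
f(a) = 37*a (f(a) = a + 6**2*a = a + 36*a = 37*a)
m(L) = -4*L (m(L) = ((L*4)*(-3))/3 = ((4*L)*(-3))/3 = (-12*L)/3 = -4*L)
g(M, j) = -13 - j**2 (g(M, j) = 283 - (j*j - 148*(-2)) = 283 - (j**2 - 4*(-74)) = 283 - (j**2 + 296) = 283 - (296 + j**2) = 283 + (-296 - j**2) = -13 - j**2)
g(44, -903)/688431 = (-13 - 1*(-903)**2)/688431 = (-13 - 1*815409)*(1/688431) = (-13 - 815409)*(1/688431) = -815422*1/688431 = -28118/23739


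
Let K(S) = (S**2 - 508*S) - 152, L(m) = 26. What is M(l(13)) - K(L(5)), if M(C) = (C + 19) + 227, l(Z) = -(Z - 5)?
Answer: 12922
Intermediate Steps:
l(Z) = 5 - Z (l(Z) = -(-5 + Z) = 5 - Z)
M(C) = 246 + C (M(C) = (19 + C) + 227 = 246 + C)
K(S) = -152 + S**2 - 508*S
M(l(13)) - K(L(5)) = (246 + (5 - 1*13)) - (-152 + 26**2 - 508*26) = (246 + (5 - 13)) - (-152 + 676 - 13208) = (246 - 8) - 1*(-12684) = 238 + 12684 = 12922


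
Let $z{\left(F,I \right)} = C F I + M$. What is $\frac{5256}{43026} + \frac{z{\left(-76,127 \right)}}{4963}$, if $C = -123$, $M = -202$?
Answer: $\frac{8516281562}{35589673} \approx 239.29$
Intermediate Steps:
$z{\left(F,I \right)} = -202 - 123 F I$ ($z{\left(F,I \right)} = - 123 F I - 202 = -202 - 123 F I$)
$\frac{5256}{43026} + \frac{z{\left(-76,127 \right)}}{4963} = \frac{5256}{43026} + \frac{-202 - \left(-9348\right) 127}{4963} = 5256 \cdot \frac{1}{43026} + \left(-202 + 1187196\right) \frac{1}{4963} = \frac{876}{7171} + 1186994 \cdot \frac{1}{4963} = \frac{876}{7171} + \frac{1186994}{4963} = \frac{8516281562}{35589673}$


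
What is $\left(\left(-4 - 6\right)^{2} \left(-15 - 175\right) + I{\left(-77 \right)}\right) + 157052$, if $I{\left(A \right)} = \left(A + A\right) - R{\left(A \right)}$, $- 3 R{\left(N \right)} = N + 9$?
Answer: $\frac{413626}{3} \approx 1.3788 \cdot 10^{5}$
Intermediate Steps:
$R{\left(N \right)} = -3 - \frac{N}{3}$ ($R{\left(N \right)} = - \frac{N + 9}{3} = - \frac{9 + N}{3} = -3 - \frac{N}{3}$)
$I{\left(A \right)} = 3 + \frac{7 A}{3}$ ($I{\left(A \right)} = \left(A + A\right) - \left(-3 - \frac{A}{3}\right) = 2 A + \left(3 + \frac{A}{3}\right) = 3 + \frac{7 A}{3}$)
$\left(\left(-4 - 6\right)^{2} \left(-15 - 175\right) + I{\left(-77 \right)}\right) + 157052 = \left(\left(-4 - 6\right)^{2} \left(-15 - 175\right) + \left(3 + \frac{7}{3} \left(-77\right)\right)\right) + 157052 = \left(\left(-10\right)^{2} \left(-190\right) + \left(3 - \frac{539}{3}\right)\right) + 157052 = \left(100 \left(-190\right) - \frac{530}{3}\right) + 157052 = \left(-19000 - \frac{530}{3}\right) + 157052 = - \frac{57530}{3} + 157052 = \frac{413626}{3}$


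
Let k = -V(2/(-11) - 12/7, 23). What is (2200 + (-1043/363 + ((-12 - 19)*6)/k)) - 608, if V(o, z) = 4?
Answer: 1187465/726 ≈ 1635.6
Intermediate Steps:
k = -4 (k = -1*4 = -4)
(2200 + (-1043/363 + ((-12 - 19)*6)/k)) - 608 = (2200 + (-1043/363 + ((-12 - 19)*6)/(-4))) - 608 = (2200 + (-1043*1/363 - 31*6*(-¼))) - 608 = (2200 + (-1043/363 - 186*(-¼))) - 608 = (2200 + (-1043/363 + 93/2)) - 608 = (2200 + 31673/726) - 608 = 1628873/726 - 608 = 1187465/726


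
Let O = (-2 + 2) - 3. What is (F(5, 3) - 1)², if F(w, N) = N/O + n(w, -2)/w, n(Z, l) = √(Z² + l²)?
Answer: (10 - √29)²/25 ≈ 0.85187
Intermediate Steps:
O = -3 (O = 0 - 3 = -3)
F(w, N) = -N/3 + √(4 + w²)/w (F(w, N) = N/(-3) + √(w² + (-2)²)/w = N*(-⅓) + √(w² + 4)/w = -N/3 + √(4 + w²)/w)
(F(5, 3) - 1)² = ((-⅓*3 + √(4 + 5²)/5) - 1)² = ((-1 + √(4 + 25)/5) - 1)² = ((-1 + √29/5) - 1)² = (-2 + √29/5)²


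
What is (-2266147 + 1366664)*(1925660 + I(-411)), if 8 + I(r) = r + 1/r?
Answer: -711737556316150/411 ≈ -1.7317e+12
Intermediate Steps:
I(r) = -8 + r + 1/r (I(r) = -8 + (r + 1/r) = -8 + r + 1/r)
(-2266147 + 1366664)*(1925660 + I(-411)) = (-2266147 + 1366664)*(1925660 + (-8 - 411 + 1/(-411))) = -899483*(1925660 + (-8 - 411 - 1/411)) = -899483*(1925660 - 172210/411) = -899483*791274050/411 = -711737556316150/411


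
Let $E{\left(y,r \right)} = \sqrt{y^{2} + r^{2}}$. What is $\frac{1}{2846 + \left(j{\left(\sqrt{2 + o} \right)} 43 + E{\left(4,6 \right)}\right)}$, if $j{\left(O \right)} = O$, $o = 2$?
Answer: $\frac{733}{2149143} - \frac{\sqrt{13}}{4298286} \approx 0.00034023$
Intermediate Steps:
$E{\left(y,r \right)} = \sqrt{r^{2} + y^{2}}$
$\frac{1}{2846 + \left(j{\left(\sqrt{2 + o} \right)} 43 + E{\left(4,6 \right)}\right)} = \frac{1}{2846 + \left(\sqrt{2 + 2} \cdot 43 + \sqrt{6^{2} + 4^{2}}\right)} = \frac{1}{2846 + \left(\sqrt{4} \cdot 43 + \sqrt{36 + 16}\right)} = \frac{1}{2846 + \left(2 \cdot 43 + \sqrt{52}\right)} = \frac{1}{2846 + \left(86 + 2 \sqrt{13}\right)} = \frac{1}{2932 + 2 \sqrt{13}}$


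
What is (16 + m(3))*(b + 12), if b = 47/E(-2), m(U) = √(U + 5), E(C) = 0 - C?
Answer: 568 + 71*√2 ≈ 668.41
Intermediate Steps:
E(C) = -C
m(U) = √(5 + U)
b = 47/2 (b = 47/((-1*(-2))) = 47/2 ≈ 23.500)
(16 + m(3))*(b + 12) = (16 + √(5 + 3))*(47/2 + 12) = (16 + √8)*(71/2) = (16 + 2*√2)*(71/2) = 568 + 71*√2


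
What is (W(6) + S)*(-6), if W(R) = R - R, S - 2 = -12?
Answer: 60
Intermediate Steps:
S = -10 (S = 2 - 12 = -10)
W(R) = 0
(W(6) + S)*(-6) = (0 - 10)*(-6) = -10*(-6) = 60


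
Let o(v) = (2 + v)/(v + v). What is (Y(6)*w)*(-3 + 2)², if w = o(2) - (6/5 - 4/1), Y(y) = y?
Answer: 114/5 ≈ 22.800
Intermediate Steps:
o(v) = (2 + v)/(2*v) (o(v) = (2 + v)/((2*v)) = (2 + v)*(1/(2*v)) = (2 + v)/(2*v))
w = 19/5 (w = (½)*(2 + 2)/2 - (6/5 - 4/1) = (½)*(½)*4 - (6*(⅕) - 4*1) = 1 - (6/5 - 4) = 1 - 1*(-14/5) = 1 + 14/5 = 19/5 ≈ 3.8000)
(Y(6)*w)*(-3 + 2)² = (6*(19/5))*(-3 + 2)² = (114/5)*(-1)² = (114/5)*1 = 114/5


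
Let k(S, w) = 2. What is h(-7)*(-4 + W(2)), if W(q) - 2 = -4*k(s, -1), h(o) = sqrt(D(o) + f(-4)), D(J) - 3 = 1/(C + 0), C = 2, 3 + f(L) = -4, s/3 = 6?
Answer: -5*I*sqrt(14) ≈ -18.708*I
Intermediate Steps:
s = 18 (s = 3*6 = 18)
f(L) = -7 (f(L) = -3 - 4 = -7)
D(J) = 7/2 (D(J) = 3 + 1/(2 + 0) = 3 + 1/2 = 7/2)
h(o) = I*sqrt(14)/2 (h(o) = sqrt(7/2 - 7) = sqrt(-7/2) = I*sqrt(14)/2)
W(q) = -6 (W(q) = 2 - 4*2 = 2 - 8 = -6)
h(-7)*(-4 + W(2)) = (I*sqrt(14)/2)*(-4 - 6) = (I*sqrt(14)/2)*(-10) = -5*I*sqrt(14)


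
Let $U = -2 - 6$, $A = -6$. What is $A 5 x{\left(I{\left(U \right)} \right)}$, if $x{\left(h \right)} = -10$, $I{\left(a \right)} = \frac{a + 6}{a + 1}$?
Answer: $300$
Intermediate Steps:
$U = -8$ ($U = -2 - 6 = -8$)
$I{\left(a \right)} = \frac{6 + a}{1 + a}$
$A 5 x{\left(I{\left(U \right)} \right)} = \left(-6\right) 5 \left(-10\right) = \left(-30\right) \left(-10\right) = 300$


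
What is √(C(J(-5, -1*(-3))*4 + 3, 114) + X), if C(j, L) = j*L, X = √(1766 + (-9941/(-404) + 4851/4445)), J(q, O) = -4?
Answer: √(-24383631877800 + 128270*√29479149097845)/128270 ≈ 37.943*I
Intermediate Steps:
X = √29479149097845/128270 (X = √(1766 + (-9941*(-1/404) + 4851*(1/4445))) = √(1766 + (9941/404 + 693/635)) = √(1766 + 6592507/256540) = √(459642147/256540) = √29479149097845/128270 ≈ 42.328)
C(j, L) = L*j
√(C(J(-5, -1*(-3))*4 + 3, 114) + X) = √(114*(-4*4 + 3) + √29479149097845/128270) = √(114*(-16 + 3) + √29479149097845/128270) = √(114*(-13) + √29479149097845/128270) = √(-1482 + √29479149097845/128270)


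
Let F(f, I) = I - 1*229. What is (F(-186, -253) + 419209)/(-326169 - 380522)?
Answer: -418727/706691 ≈ -0.59252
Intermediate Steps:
F(f, I) = -229 + I (F(f, I) = I - 229 = -229 + I)
(F(-186, -253) + 419209)/(-326169 - 380522) = ((-229 - 253) + 419209)/(-326169 - 380522) = (-482 + 419209)/(-706691) = 418727*(-1/706691) = -418727/706691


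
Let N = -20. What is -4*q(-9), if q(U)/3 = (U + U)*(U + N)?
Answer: -6264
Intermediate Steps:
q(U) = 6*U*(-20 + U) (q(U) = 3*((U + U)*(U - 20)) = 3*((2*U)*(-20 + U)) = 3*(2*U*(-20 + U)) = 6*U*(-20 + U))
-4*q(-9) = -24*(-9)*(-20 - 9) = -24*(-9)*(-29) = -4*1566 = -6264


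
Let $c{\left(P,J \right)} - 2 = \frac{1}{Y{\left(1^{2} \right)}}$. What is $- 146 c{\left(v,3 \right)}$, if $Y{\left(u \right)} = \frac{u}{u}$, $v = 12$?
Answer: $-438$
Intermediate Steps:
$Y{\left(u \right)} = 1$
$c{\left(P,J \right)} = 3$ ($c{\left(P,J \right)} = 2 + 1^{-1} = 2 + 1 = 3$)
$- 146 c{\left(v,3 \right)} = \left(-146\right) 3 = -438$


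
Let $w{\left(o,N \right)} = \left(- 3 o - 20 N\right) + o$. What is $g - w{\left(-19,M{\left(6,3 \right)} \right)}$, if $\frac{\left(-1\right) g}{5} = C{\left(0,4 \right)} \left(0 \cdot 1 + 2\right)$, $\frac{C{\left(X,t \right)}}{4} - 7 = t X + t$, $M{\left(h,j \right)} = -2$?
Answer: $-518$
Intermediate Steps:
$C{\left(X,t \right)} = 28 + 4 t + 4 X t$ ($C{\left(X,t \right)} = 28 + 4 \left(t X + t\right) = 28 + 4 \left(X t + t\right) = 28 + 4 \left(t + X t\right) = 28 + \left(4 t + 4 X t\right) = 28 + 4 t + 4 X t$)
$w{\left(o,N \right)} = - 20 N - 2 o$ ($w{\left(o,N \right)} = \left(- 20 N - 3 o\right) + o = - 20 N - 2 o$)
$g = -440$ ($g = - 5 \left(28 + 4 \cdot 4 + 4 \cdot 0 \cdot 4\right) \left(0 \cdot 1 + 2\right) = - 5 \left(28 + 16 + 0\right) \left(0 + 2\right) = - 5 \cdot 44 \cdot 2 = \left(-5\right) 88 = -440$)
$g - w{\left(-19,M{\left(6,3 \right)} \right)} = -440 - \left(\left(-20\right) \left(-2\right) - -38\right) = -440 - \left(40 + 38\right) = -440 - 78 = -518$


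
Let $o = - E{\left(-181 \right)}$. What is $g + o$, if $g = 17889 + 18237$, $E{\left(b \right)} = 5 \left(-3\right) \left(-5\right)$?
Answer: $36051$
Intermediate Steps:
$E{\left(b \right)} = 75$ ($E{\left(b \right)} = \left(-15\right) \left(-5\right) = 75$)
$g = 36126$
$o = -75$ ($o = \left(-1\right) 75 = -75$)
$g + o = 36126 - 75 = 36051$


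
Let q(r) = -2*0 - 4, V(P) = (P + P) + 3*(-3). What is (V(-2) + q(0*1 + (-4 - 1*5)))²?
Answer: 289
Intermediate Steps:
V(P) = -9 + 2*P (V(P) = 2*P - 9 = -9 + 2*P)
q(r) = -4 (q(r) = 0 - 4 = -4)
(V(-2) + q(0*1 + (-4 - 1*5)))² = ((-9 + 2*(-2)) - 4)² = ((-9 - 4) - 4)² = (-13 - 4)² = (-17)² = 289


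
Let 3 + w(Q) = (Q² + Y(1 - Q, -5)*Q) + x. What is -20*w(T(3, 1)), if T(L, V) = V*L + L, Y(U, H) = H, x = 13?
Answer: -320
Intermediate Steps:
T(L, V) = L + L*V (T(L, V) = L*V + L = L + L*V)
w(Q) = 10 + Q² - 5*Q (w(Q) = -3 + ((Q² - 5*Q) + 13) = -3 + (13 + Q² - 5*Q) = 10 + Q² - 5*Q)
-20*w(T(3, 1)) = -20*(10 + (3*(1 + 1))² - 15*(1 + 1)) = -20*(10 + (3*2)² - 15*2) = -20*(10 + 6² - 5*6) = -20*(10 + 36 - 30) = -20*16 = -320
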